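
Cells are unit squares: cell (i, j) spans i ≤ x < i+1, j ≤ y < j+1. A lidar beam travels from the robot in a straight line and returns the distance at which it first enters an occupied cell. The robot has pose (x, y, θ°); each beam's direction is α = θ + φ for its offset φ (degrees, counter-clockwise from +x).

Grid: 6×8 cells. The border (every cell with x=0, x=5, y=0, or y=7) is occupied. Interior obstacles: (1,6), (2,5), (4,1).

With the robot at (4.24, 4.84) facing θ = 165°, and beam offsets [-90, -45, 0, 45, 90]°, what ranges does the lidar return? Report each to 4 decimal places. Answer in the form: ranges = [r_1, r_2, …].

ranges = [2.2362, 2.4942, 1.2837, 3.7412, 3.9755]

beam 1: φ=-90°, α=75°
  cosα=0.2588 sinα=0.9659 | (4,4) | tMaxX 2.9364 tMaxY 0.1656 | tΔX 3.8637 tΔY 1.0353
    t=0.1656 [y] (4,5)
    t=1.2009 [y] (4,6)
    t=2.2362 [y] (4,7) — stop
  → r_1 = 2.2362
beam 2: φ=-45°, α=120°
  cosα=-0.5000 sinα=0.8660 | (4,4) | tMaxX 0.4800 tMaxY 0.1848 | tΔX 2.0000 tΔY 1.1547
    t=0.1848 [y] (4,5)
    t=0.4800 [x] (3,5)
    t=1.3395 [y] (3,6)
    t=2.4800 [x] (2,6)
    t=2.4942 [y] (2,7) — stop
  → r_2 = 2.4942
beam 3: φ=0°, α=165°
  cosα=-0.9659 sinα=0.2588 | (4,4) | tMaxX 0.2485 tMaxY 0.6182 | tΔX 1.0353 tΔY 3.8637
    t=0.2485 [x] (3,4)
    t=0.6182 [y] (3,5)
    t=1.2837 [x] (2,5) — stop
  → r_3 = 1.2837
beam 4: φ=45°, α=210°
  cosα=-0.8660 sinα=-0.5000 | (4,4) | tMaxX 0.2771 tMaxY 1.6800 | tΔX 1.1547 tΔY 2.0000
    t=0.2771 [x] (3,4)
    t=1.4318 [x] (2,4)
    t=1.6800 [y] (2,3)
    t=2.5865 [x] (1,3)
    t=3.6800 [y] (1,2)
    t=3.7412 [x] (0,2) — stop
  → r_4 = 3.7412
beam 5: φ=90°, α=255°
  cosα=-0.2588 sinα=-0.9659 | (4,4) | tMaxX 0.9273 tMaxY 0.8696 | tΔX 3.8637 tΔY 1.0353
    t=0.8696 [y] (4,3)
    t=0.9273 [x] (3,3)
    t=1.9049 [y] (3,2)
    t=2.9402 [y] (3,1)
    t=3.9755 [y] (3,0) — stop
  → r_5 = 3.9755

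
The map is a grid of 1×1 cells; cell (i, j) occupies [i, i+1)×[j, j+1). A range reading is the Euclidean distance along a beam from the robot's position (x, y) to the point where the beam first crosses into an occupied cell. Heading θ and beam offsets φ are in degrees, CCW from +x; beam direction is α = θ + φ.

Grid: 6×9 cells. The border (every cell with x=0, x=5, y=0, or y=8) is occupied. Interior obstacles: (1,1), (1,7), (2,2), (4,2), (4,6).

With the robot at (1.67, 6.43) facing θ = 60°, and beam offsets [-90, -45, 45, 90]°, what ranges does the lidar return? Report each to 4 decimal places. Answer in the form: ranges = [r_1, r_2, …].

ranges = [3.8452, 3.4475, 0.5901, 0.7736]

beam 1: φ=-90°, α=330°
  dir = (cos 330°, sin 330°) = (0.8660, -0.5000); from cell (1,6)
  next x-line at t=0.3811, next y-line at t=0.8600; Δt_x=1.1547, Δt_y=2.0000
    x: enter (2,6) at t=0.3811
    y: enter (2,5) at t=0.8600
    x: enter (3,5) at t=1.5358
    x: enter (4,5) at t=2.6905
    y: enter (4,4) at t=2.8600
    x: enter (5,4) at t=3.8452 ← occupied
  → r_1 = 3.8452
beam 2: φ=-45°, α=15°
  dir = (cos 15°, sin 15°) = (0.9659, 0.2588); from cell (1,6)
  next x-line at t=0.3416, next y-line at t=2.2023; Δt_x=1.0353, Δt_y=3.8637
    x: enter (2,6) at t=0.3416
    x: enter (3,6) at t=1.3769
    y: enter (3,7) at t=2.2023
    x: enter (4,7) at t=2.4122
    x: enter (5,7) at t=3.4475 ← occupied
  → r_2 = 3.4475
beam 3: φ=45°, α=105°
  dir = (cos 105°, sin 105°) = (-0.2588, 0.9659); from cell (1,6)
  next x-line at t=2.5887, next y-line at t=0.5901; Δt_x=3.8637, Δt_y=1.0353
    y: enter (1,7) at t=0.5901 ← occupied
  → r_3 = 0.5901
beam 4: φ=90°, α=150°
  dir = (cos 150°, sin 150°) = (-0.8660, 0.5000); from cell (1,6)
  next x-line at t=0.7736, next y-line at t=1.1400; Δt_x=1.1547, Δt_y=2.0000
    x: enter (0,6) at t=0.7736 ← occupied
  → r_4 = 0.7736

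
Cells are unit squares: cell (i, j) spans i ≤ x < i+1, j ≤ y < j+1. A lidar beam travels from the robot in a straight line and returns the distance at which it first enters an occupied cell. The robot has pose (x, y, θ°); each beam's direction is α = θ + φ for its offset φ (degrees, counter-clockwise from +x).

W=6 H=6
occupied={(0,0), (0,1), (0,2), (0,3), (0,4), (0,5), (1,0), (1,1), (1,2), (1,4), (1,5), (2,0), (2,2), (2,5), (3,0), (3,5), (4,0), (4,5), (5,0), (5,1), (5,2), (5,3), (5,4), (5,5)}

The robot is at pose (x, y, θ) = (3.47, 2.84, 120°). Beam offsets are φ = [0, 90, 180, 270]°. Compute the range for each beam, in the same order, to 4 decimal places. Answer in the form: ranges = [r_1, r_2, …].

ranges = [2.4942, 0.5427, 2.1246, 1.7667]

beam 1: φ=0°, α=120°
  d=(-0.5000,0.8660)  start (3,2)  tX=0.9400 tY=0.1848  stride 1/|dx|=2.0000 1/|dy|=1.1547
    cross y-line → (3,3), t=0.1848
    cross x-line → (2,3), t=0.9400
    cross y-line → (2,4), t=1.3395
    cross y-line → (2,5), t=2.4942 (wall)
  → r_1 = 2.4942
beam 2: φ=90°, α=210°
  d=(-0.8660,-0.5000)  start (3,2)  tX=0.5427 tY=1.6800  stride 1/|dx|=1.1547 1/|dy|=2.0000
    cross x-line → (2,2), t=0.5427 (wall)
  → r_2 = 0.5427
beam 3: φ=180°, α=300°
  d=(0.5000,-0.8660)  start (3,2)  tX=1.0600 tY=0.9699  stride 1/|dx|=2.0000 1/|dy|=1.1547
    cross y-line → (3,1), t=0.9699
    cross x-line → (4,1), t=1.0600
    cross y-line → (4,0), t=2.1246 (wall)
  → r_3 = 2.1246
beam 4: φ=270°, α=30°
  d=(0.8660,0.5000)  start (3,2)  tX=0.6120 tY=0.3200  stride 1/|dx|=1.1547 1/|dy|=2.0000
    cross y-line → (3,3), t=0.3200
    cross x-line → (4,3), t=0.6120
    cross x-line → (5,3), t=1.7667 (wall)
  → r_4 = 1.7667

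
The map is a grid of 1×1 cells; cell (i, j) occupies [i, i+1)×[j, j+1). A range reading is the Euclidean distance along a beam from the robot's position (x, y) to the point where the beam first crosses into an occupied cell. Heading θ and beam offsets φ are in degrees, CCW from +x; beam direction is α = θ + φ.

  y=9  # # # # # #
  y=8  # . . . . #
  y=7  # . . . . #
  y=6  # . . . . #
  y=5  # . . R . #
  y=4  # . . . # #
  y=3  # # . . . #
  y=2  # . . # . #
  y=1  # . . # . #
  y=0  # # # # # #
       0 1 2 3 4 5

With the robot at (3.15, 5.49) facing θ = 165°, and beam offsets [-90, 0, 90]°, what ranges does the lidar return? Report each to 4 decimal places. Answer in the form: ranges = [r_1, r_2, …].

beam 1: φ=-90°, α=75°
  direction (0.2588, 0.9659); cell (3,5); t to first gridline: x 3.2841, y 0.5280 (then +3.8637 / +1.0353)
    (3,6) via y @ 0.5280
    (3,7) via y @ 1.5633
    (3,8) via y @ 2.5985
    (4,8) via x @ 3.2841
    (4,9) via y @ 3.6338  # hit
  → r_1 = 3.6338
beam 2: φ=0°, α=165°
  direction (-0.9659, 0.2588); cell (3,5); t to first gridline: x 0.1553, y 1.9705 (then +1.0353 / +3.8637)
    (2,5) via x @ 0.1553
    (1,5) via x @ 1.1906
    (1,6) via y @ 1.9705
    (0,6) via x @ 2.2258  # hit
  → r_2 = 2.2258
beam 3: φ=90°, α=255°
  direction (-0.2588, -0.9659); cell (3,5); t to first gridline: x 0.5796, y 0.5073 (then +3.8637 / +1.0353)
    (3,4) via y @ 0.5073
    (2,4) via x @ 0.5796
    (2,3) via y @ 1.5426
    (2,2) via y @ 2.5778
    (2,1) via y @ 3.6131
    (1,1) via x @ 4.4433
    (1,0) via y @ 4.6484  # hit
  → r_3 = 4.6484

ranges = [3.6338, 2.2258, 4.6484]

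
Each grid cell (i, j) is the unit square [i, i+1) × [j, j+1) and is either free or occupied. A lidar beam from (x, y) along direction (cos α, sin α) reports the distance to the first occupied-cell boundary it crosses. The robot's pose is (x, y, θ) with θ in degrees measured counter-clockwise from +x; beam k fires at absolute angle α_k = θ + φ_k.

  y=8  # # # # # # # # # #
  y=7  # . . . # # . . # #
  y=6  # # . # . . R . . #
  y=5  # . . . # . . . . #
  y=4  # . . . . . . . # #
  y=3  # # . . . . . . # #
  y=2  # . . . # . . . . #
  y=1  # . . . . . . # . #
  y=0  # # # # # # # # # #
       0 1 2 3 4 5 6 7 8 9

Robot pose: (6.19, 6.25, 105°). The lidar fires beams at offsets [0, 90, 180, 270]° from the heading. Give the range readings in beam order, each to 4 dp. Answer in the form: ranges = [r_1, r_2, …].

beam 1: φ=0°, α=105°
  direction (-0.2588, 0.9659); cell (6,6); t to first gridline: x 0.7341, y 0.7765 (then +3.8637 / +1.0353)
    (5,6) via x @ 0.7341
    (5,7) via y @ 0.7765  # hit
  → r_1 = 0.7765
beam 2: φ=90°, α=195°
  direction (-0.9659, -0.2588); cell (6,6); t to first gridline: x 0.1967, y 0.9659 (then +1.0353 / +3.8637)
    (5,6) via x @ 0.1967
    (5,5) via y @ 0.9659
    (4,5) via x @ 1.2320  # hit
  → r_2 = 1.2320
beam 3: φ=180°, α=285°
  direction (0.2588, -0.9659); cell (6,6); t to first gridline: x 3.1296, y 0.2588 (then +3.8637 / +1.0353)
    (6,5) via y @ 0.2588
    (6,4) via y @ 1.2941
    (6,3) via y @ 2.3294
    (7,3) via x @ 3.1296
    (7,2) via y @ 3.3646
    (7,1) via y @ 4.3999  # hit
  → r_3 = 4.3999
beam 4: φ=270°, α=15°
  direction (0.9659, 0.2588); cell (6,6); t to first gridline: x 0.8386, y 2.8978 (then +1.0353 / +3.8637)
    (7,6) via x @ 0.8386
    (8,6) via x @ 1.8738
    (8,7) via y @ 2.8978  # hit
  → r_4 = 2.8978

ranges = [0.7765, 1.2320, 4.3999, 2.8978]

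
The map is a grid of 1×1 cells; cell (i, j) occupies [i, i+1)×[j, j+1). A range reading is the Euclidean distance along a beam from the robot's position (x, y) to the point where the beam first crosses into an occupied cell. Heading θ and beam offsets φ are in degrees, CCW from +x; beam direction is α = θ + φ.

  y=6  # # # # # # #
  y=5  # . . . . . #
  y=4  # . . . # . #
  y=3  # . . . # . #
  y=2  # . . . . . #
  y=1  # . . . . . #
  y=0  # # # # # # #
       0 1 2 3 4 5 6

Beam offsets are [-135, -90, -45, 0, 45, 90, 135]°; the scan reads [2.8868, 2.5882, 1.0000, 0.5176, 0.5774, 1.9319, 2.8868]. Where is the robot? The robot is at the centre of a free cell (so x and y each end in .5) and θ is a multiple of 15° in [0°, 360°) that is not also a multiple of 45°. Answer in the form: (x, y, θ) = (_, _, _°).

(x, y, θ) = (1.5, 3.5, 165°)

The pose lattice has 23·16 = 368 candidates. Test each by forward raycasting.
  (5.5, 4.5, 120°): beam 1 = 0.5176 ≠ 2.8868 ✗
  (2.5, 1.5, 195°): beam 1 = 3.0000 ≠ 2.8868 ✗
  (4.5, 2.5, 285°): beam 1 = 4.0415 ≠ 2.8868 ✗
  (3.5, 4.5, 165°): beam 1 = 0.5774 ≠ 2.8868 ✗
  …
  (1.5, 3.5, 165°): r_1=2.8868, r_2=2.5882, r_3=1.0000, r_4=0.5176, r_5=0.5774, r_6=1.9319, r_7=2.8868 — all match ✓
Unique over the lattice → pose = (1.5, 3.5, 165°).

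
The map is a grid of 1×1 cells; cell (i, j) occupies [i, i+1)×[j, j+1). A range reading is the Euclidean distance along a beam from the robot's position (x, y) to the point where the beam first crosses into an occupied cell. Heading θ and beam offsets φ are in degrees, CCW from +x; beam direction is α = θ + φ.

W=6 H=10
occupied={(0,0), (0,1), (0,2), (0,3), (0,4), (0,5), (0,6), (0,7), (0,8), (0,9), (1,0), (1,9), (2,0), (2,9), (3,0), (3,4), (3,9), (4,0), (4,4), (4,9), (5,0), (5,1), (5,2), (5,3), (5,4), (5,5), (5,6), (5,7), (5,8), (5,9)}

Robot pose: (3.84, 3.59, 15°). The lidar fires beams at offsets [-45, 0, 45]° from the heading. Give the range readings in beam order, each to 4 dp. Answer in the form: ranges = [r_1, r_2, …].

beam 1: φ=-45°, α=330°
  d=(0.8660,-0.5000)  start (3,3)  tX=0.1848 tY=1.1800  stride 1/|dx|=1.1547 1/|dy|=2.0000
    cross x-line → (4,3), t=0.1848
    cross y-line → (4,2), t=1.1800
    cross x-line → (5,2), t=1.3395 (wall)
  → r_1 = 1.3395
beam 2: φ=0°, α=15°
  d=(0.9659,0.2588)  start (3,3)  tX=0.1656 tY=1.5841  stride 1/|dx|=1.0353 1/|dy|=3.8637
    cross x-line → (4,3), t=0.1656
    cross x-line → (5,3), t=1.2009 (wall)
  → r_2 = 1.2009
beam 3: φ=45°, α=60°
  d=(0.5000,0.8660)  start (3,3)  tX=0.3200 tY=0.4734  stride 1/|dx|=2.0000 1/|dy|=1.1547
    cross x-line → (4,3), t=0.3200
    cross y-line → (4,4), t=0.4734 (wall)
  → r_3 = 0.4734

ranges = [1.3395, 1.2009, 0.4734]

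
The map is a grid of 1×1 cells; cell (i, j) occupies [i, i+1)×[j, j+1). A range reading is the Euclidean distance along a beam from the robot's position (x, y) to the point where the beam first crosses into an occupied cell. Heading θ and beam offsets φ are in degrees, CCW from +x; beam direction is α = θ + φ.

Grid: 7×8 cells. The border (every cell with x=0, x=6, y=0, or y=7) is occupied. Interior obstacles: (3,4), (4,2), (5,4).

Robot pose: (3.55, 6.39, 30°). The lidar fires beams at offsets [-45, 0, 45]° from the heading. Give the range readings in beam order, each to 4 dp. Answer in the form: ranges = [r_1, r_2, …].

ranges = [2.5364, 1.2200, 0.6315]

beam 1: φ=-45°, α=345°
  cosα=0.9659 sinα=-0.2588 | (3,6) | tMaxX 0.4659 tMaxY 1.5068 | tΔX 1.0353 tΔY 3.8637
    t=0.4659 [x] (4,6)
    t=1.5012 [x] (5,6)
    t=1.5068 [y] (5,5)
    t=2.5364 [x] (6,5) — stop
  → r_1 = 2.5364
beam 2: φ=0°, α=30°
  cosα=0.8660 sinα=0.5000 | (3,6) | tMaxX 0.5196 tMaxY 1.2200 | tΔX 1.1547 tΔY 2.0000
    t=0.5196 [x] (4,6)
    t=1.2200 [y] (4,7) — stop
  → r_2 = 1.2200
beam 3: φ=45°, α=75°
  cosα=0.2588 sinα=0.9659 | (3,6) | tMaxX 1.7387 tMaxY 0.6315 | tΔX 3.8637 tΔY 1.0353
    t=0.6315 [y] (3,7) — stop
  → r_3 = 0.6315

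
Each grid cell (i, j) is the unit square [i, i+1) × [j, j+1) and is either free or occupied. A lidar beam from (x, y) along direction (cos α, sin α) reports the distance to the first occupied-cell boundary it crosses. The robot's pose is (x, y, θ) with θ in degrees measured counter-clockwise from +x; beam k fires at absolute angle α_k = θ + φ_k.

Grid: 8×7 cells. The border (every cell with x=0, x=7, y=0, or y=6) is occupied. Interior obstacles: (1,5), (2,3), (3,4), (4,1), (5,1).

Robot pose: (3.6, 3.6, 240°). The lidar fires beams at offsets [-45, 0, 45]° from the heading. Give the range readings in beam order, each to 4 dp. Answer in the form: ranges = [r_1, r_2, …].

ranges = [0.6212, 3.0022, 1.6564]

beam 1: φ=-45°, α=195°
  direction (-0.9659, -0.2588); cell (3,3); t to first gridline: x 0.6212, y 2.3182 (then +1.0353 / +3.8637)
    (2,3) via x @ 0.6212  # hit
  → r_1 = 0.6212
beam 2: φ=0°, α=240°
  direction (-0.5000, -0.8660); cell (3,3); t to first gridline: x 1.2000, y 0.6928 (then +2.0000 / +1.1547)
    (3,2) via y @ 0.6928
    (2,2) via x @ 1.2000
    (2,1) via y @ 1.8475
    (2,0) via y @ 3.0022  # hit
  → r_2 = 3.0022
beam 3: φ=45°, α=285°
  direction (0.2588, -0.9659); cell (3,3); t to first gridline: x 1.5455, y 0.6212 (then +3.8637 / +1.0353)
    (3,2) via y @ 0.6212
    (4,2) via x @ 1.5455
    (4,1) via y @ 1.6564  # hit
  → r_3 = 1.6564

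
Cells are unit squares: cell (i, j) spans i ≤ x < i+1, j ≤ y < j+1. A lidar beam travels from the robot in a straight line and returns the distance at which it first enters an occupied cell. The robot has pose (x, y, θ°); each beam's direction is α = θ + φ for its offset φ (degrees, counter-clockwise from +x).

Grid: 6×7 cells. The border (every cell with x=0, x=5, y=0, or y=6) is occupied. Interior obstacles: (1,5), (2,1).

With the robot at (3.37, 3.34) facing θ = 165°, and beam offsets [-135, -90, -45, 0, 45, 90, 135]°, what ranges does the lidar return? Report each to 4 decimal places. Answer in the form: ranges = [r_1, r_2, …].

beam 1: φ=-135°, α=30°
  cosα=0.8660 sinα=0.5000 | (3,3) | tMaxX 0.7275 tMaxY 1.3200 | tΔX 1.1547 tΔY 2.0000
    t=0.7275 [x] (4,3)
    t=1.3200 [y] (4,4)
    t=1.8822 [x] (5,4) — stop
  → r_1 = 1.8822
beam 2: φ=-90°, α=75°
  cosα=0.2588 sinα=0.9659 | (3,3) | tMaxX 2.4341 tMaxY 0.6833 | tΔX 3.8637 tΔY 1.0353
    t=0.6833 [y] (3,4)
    t=1.7186 [y] (3,5)
    t=2.4341 [x] (4,5)
    t=2.7538 [y] (4,6) — stop
  → r_2 = 2.7538
beam 3: φ=-45°, α=120°
  cosα=-0.5000 sinα=0.8660 | (3,3) | tMaxX 0.7400 tMaxY 0.7621 | tΔX 2.0000 tΔY 1.1547
    t=0.7400 [x] (2,3)
    t=0.7621 [y] (2,4)
    t=1.9168 [y] (2,5)
    t=2.7400 [x] (1,5) — stop
  → r_3 = 2.7400
beam 4: φ=0°, α=165°
  cosα=-0.9659 sinα=0.2588 | (3,3) | tMaxX 0.3831 tMaxY 2.5500 | tΔX 1.0353 tΔY 3.8637
    t=0.3831 [x] (2,3)
    t=1.4183 [x] (1,3)
    t=2.4536 [x] (0,3) — stop
  → r_4 = 2.4536
beam 5: φ=45°, α=210°
  cosα=-0.8660 sinα=-0.5000 | (3,3) | tMaxX 0.4272 tMaxY 0.6800 | tΔX 1.1547 tΔY 2.0000
    t=0.4272 [x] (2,3)
    t=0.6800 [y] (2,2)
    t=1.5819 [x] (1,2)
    t=2.6800 [y] (1,1)
    t=2.7366 [x] (0,1) — stop
  → r_5 = 2.7366
beam 6: φ=90°, α=255°
  cosα=-0.2588 sinα=-0.9659 | (3,3) | tMaxX 1.4296 tMaxY 0.3520 | tΔX 3.8637 tΔY 1.0353
    t=0.3520 [y] (3,2)
    t=1.3873 [y] (3,1)
    t=1.4296 [x] (2,1) — stop
  → r_6 = 1.4296
beam 7: φ=135°, α=300°
  cosα=0.5000 sinα=-0.8660 | (3,3) | tMaxX 1.2600 tMaxY 0.3926 | tΔX 2.0000 tΔY 1.1547
    t=0.3926 [y] (3,2)
    t=1.2600 [x] (4,2)
    t=1.5473 [y] (4,1)
    t=2.7020 [y] (4,0) — stop
  → r_7 = 2.7020

ranges = [1.8822, 2.7538, 2.7400, 2.4536, 2.7366, 1.4296, 2.7020]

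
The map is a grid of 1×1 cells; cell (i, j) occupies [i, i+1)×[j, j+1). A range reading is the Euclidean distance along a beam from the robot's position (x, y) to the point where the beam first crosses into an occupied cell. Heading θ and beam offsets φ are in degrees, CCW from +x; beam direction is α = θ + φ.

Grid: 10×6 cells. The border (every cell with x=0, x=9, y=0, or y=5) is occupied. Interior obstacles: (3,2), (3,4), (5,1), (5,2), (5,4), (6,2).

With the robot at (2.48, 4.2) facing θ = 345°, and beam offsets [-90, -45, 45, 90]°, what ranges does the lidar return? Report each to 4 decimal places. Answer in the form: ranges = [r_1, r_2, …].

ranges = [3.3129, 1.3856, 0.6004, 0.8282]

beam 1: φ=-90°, α=255°
  dir = (cos 255°, sin 255°) = (-0.2588, -0.9659); from cell (2,4)
  next x-line at t=1.8546, next y-line at t=0.2071; Δt_x=3.8637, Δt_y=1.0353
    y: enter (2,3) at t=0.2071
    y: enter (2,2) at t=1.2423
    x: enter (1,2) at t=1.8546
    y: enter (1,1) at t=2.2776
    y: enter (1,0) at t=3.3129 ← occupied
  → r_1 = 3.3129
beam 2: φ=-45°, α=300°
  dir = (cos 300°, sin 300°) = (0.5000, -0.8660); from cell (2,4)
  next x-line at t=1.0400, next y-line at t=0.2309; Δt_x=2.0000, Δt_y=1.1547
    y: enter (2,3) at t=0.2309
    x: enter (3,3) at t=1.0400
    y: enter (3,2) at t=1.3856 ← occupied
  → r_2 = 1.3856
beam 3: φ=45°, α=30°
  dir = (cos 30°, sin 30°) = (0.8660, 0.5000); from cell (2,4)
  next x-line at t=0.6004, next y-line at t=1.6000; Δt_x=1.1547, Δt_y=2.0000
    x: enter (3,4) at t=0.6004 ← occupied
  → r_3 = 0.6004
beam 4: φ=90°, α=75°
  dir = (cos 75°, sin 75°) = (0.2588, 0.9659); from cell (2,4)
  next x-line at t=2.0091, next y-line at t=0.8282; Δt_x=3.8637, Δt_y=1.0353
    y: enter (2,5) at t=0.8282 ← occupied
  → r_4 = 0.8282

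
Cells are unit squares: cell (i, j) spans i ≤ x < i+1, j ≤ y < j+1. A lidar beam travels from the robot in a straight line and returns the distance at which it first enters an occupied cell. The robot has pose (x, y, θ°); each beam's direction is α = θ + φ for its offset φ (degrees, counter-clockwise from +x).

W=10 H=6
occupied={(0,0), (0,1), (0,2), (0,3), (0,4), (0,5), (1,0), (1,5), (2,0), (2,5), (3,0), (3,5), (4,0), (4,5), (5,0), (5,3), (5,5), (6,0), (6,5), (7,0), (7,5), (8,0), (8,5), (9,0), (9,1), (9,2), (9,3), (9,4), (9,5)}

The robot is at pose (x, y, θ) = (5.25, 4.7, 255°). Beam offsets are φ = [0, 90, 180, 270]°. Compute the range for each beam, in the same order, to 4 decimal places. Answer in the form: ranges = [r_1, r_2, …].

ranges = [0.7247, 3.8823, 0.3106, 1.1591]

beam 1: φ=0°, α=255°
  d=(-0.2588,-0.9659)  start (5,4)  tX=0.9659 tY=0.7247  stride 1/|dx|=3.8637 1/|dy|=1.0353
    cross y-line → (5,3), t=0.7247 (wall)
  → r_1 = 0.7247
beam 2: φ=90°, α=345°
  d=(0.9659,-0.2588)  start (5,4)  tX=0.7765 tY=2.7046  stride 1/|dx|=1.0353 1/|dy|=3.8637
    cross x-line → (6,4), t=0.7765
    cross x-line → (7,4), t=1.8117
    cross y-line → (7,3), t=2.7046
    cross x-line → (8,3), t=2.8470
    cross x-line → (9,3), t=3.8823 (wall)
  → r_2 = 3.8823
beam 3: φ=180°, α=75°
  d=(0.2588,0.9659)  start (5,4)  tX=2.8978 tY=0.3106  stride 1/|dx|=3.8637 1/|dy|=1.0353
    cross y-line → (5,5), t=0.3106 (wall)
  → r_3 = 0.3106
beam 4: φ=270°, α=165°
  d=(-0.9659,0.2588)  start (5,4)  tX=0.2588 tY=1.1591  stride 1/|dx|=1.0353 1/|dy|=3.8637
    cross x-line → (4,4), t=0.2588
    cross y-line → (4,5), t=1.1591 (wall)
  → r_4 = 1.1591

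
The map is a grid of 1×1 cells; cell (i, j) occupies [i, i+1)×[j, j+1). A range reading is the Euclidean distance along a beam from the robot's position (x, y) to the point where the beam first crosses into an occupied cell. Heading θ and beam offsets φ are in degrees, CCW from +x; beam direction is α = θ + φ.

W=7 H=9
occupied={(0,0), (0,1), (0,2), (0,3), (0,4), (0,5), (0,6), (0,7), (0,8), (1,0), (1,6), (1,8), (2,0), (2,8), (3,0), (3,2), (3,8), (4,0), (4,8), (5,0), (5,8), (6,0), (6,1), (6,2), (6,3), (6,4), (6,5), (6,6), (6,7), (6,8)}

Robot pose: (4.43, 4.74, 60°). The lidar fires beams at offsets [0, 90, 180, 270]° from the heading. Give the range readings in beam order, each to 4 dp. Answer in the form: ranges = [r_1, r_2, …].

ranges = [3.1400, 2.8059, 2.0092, 1.8129]

beam 1: φ=0°, α=60°
  direction (0.5000, 0.8660); cell (4,4); t to first gridline: x 1.1400, y 0.3002 (then +2.0000 / +1.1547)
    (4,5) via y @ 0.3002
    (5,5) via x @ 1.1400
    (5,6) via y @ 1.4549
    (5,7) via y @ 2.6096
    (6,7) via x @ 3.1400  # hit
  → r_1 = 3.1400
beam 2: φ=90°, α=150°
  direction (-0.8660, 0.5000); cell (4,4); t to first gridline: x 0.4965, y 0.5200 (then +1.1547 / +2.0000)
    (3,4) via x @ 0.4965
    (3,5) via y @ 0.5200
    (2,5) via x @ 1.6512
    (2,6) via y @ 2.5200
    (1,6) via x @ 2.8059  # hit
  → r_2 = 2.8059
beam 3: φ=180°, α=240°
  direction (-0.5000, -0.8660); cell (4,4); t to first gridline: x 0.8600, y 0.8545 (then +2.0000 / +1.1547)
    (4,3) via y @ 0.8545
    (3,3) via x @ 0.8600
    (3,2) via y @ 2.0092  # hit
  → r_3 = 2.0092
beam 4: φ=270°, α=330°
  direction (0.8660, -0.5000); cell (4,4); t to first gridline: x 0.6582, y 1.4800 (then +1.1547 / +2.0000)
    (5,4) via x @ 0.6582
    (5,3) via y @ 1.4800
    (6,3) via x @ 1.8129  # hit
  → r_4 = 1.8129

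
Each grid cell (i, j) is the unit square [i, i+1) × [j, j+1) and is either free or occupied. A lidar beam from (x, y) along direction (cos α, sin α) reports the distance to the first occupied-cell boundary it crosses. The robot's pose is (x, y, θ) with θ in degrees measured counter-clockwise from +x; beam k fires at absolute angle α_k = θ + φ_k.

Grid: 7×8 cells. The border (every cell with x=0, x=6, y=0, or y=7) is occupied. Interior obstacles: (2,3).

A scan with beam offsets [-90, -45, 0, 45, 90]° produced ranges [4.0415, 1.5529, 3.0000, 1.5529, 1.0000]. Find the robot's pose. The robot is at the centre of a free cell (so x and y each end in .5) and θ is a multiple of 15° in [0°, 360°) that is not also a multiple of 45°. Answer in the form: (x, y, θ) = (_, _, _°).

The pose lattice has 29·16 = 464 candidates. Test each by forward raycasting.
  (4.5, 3.5, 255°): beam 1 = 1.5529 ≠ 4.0415 ✗
  (5.5, 1.5, 60°): beam 1 = 0.5774 ≠ 4.0415 ✗
  (5.5, 6.5, 300°): beam 1 = 5.1962 ≠ 4.0415 ✗
  (5.5, 4.5, 75°): beam 1 = 0.5176 ≠ 4.0415 ✗
  …
  (2.5, 1.5, 120°): r_1=4.0415, r_2=1.5529, r_3=3.0000, r_4=1.5529, r_5=1.0000 — all match ✓
Unique over the lattice → pose = (2.5, 1.5, 120°).

(x, y, θ) = (2.5, 1.5, 120°)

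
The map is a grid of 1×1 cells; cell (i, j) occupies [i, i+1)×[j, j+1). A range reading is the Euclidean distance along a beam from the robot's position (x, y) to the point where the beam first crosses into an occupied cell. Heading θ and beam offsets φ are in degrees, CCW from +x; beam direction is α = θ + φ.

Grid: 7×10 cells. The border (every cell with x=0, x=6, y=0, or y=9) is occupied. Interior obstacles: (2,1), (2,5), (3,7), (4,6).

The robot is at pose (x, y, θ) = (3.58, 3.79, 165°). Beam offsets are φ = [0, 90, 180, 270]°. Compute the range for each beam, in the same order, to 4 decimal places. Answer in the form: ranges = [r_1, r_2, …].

ranges = [2.6710, 2.2409, 2.5054, 2.2880]

beam 1: φ=0°, α=165°
  d=(-0.9659,0.2588)  start (3,3)  tX=0.6005 tY=0.8114  stride 1/|dx|=1.0353 1/|dy|=3.8637
    cross x-line → (2,3), t=0.6005
    cross y-line → (2,4), t=0.8114
    cross x-line → (1,4), t=1.6357
    cross x-line → (0,4), t=2.6710 (wall)
  → r_1 = 2.6710
beam 2: φ=90°, α=255°
  d=(-0.2588,-0.9659)  start (3,3)  tX=2.2409 tY=0.8179  stride 1/|dx|=3.8637 1/|dy|=1.0353
    cross y-line → (3,2), t=0.8179
    cross y-line → (3,1), t=1.8531
    cross x-line → (2,1), t=2.2409 (wall)
  → r_2 = 2.2409
beam 3: φ=180°, α=345°
  d=(0.9659,-0.2588)  start (3,3)  tX=0.4348 tY=3.0523  stride 1/|dx|=1.0353 1/|dy|=3.8637
    cross x-line → (4,3), t=0.4348
    cross x-line → (5,3), t=1.4701
    cross x-line → (6,3), t=2.5054 (wall)
  → r_3 = 2.5054
beam 4: φ=270°, α=75°
  d=(0.2588,0.9659)  start (3,3)  tX=1.6228 tY=0.2174  stride 1/|dx|=3.8637 1/|dy|=1.0353
    cross y-line → (3,4), t=0.2174
    cross y-line → (3,5), t=1.2527
    cross x-line → (4,5), t=1.6228
    cross y-line → (4,6), t=2.2880 (wall)
  → r_4 = 2.2880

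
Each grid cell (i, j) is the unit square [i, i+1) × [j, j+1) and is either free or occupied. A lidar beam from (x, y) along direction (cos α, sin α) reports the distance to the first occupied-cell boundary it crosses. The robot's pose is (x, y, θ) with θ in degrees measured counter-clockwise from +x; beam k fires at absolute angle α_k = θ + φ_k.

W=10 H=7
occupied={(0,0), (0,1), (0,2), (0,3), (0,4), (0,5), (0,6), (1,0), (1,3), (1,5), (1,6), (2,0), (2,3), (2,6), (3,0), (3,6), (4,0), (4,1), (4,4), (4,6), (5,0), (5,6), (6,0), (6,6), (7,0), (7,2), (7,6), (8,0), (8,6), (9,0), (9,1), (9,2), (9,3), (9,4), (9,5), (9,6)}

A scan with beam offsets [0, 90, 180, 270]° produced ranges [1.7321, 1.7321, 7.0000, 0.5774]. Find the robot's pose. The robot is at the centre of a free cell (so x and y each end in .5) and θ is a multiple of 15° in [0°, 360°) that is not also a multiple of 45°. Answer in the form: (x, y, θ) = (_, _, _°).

(x, y, θ) = (2.5, 2.5, 210°)

Candidates: 34 free-cell centres × 16 headings = 544 poses. Raycast each; keep the one whose scan matches to 4 dp.
  (1.5, 2.5, 30°): beam 1 = 1.0000 ≠ 1.7321 ✗
  (5.5, 5.5, 15°): beam 1 = 1.9319 ≠ 1.7321 ✗
  (5.5, 1.5, 345°): beam 1 = 1.9319 ≠ 1.7321 ✗
  …
  (2.5, 2.5, 210°): r_1=1.7321, r_2=1.7321, r_3=7.0000, r_4=0.5774 — all match ✓
Unique over the lattice → pose = (2.5, 2.5, 210°).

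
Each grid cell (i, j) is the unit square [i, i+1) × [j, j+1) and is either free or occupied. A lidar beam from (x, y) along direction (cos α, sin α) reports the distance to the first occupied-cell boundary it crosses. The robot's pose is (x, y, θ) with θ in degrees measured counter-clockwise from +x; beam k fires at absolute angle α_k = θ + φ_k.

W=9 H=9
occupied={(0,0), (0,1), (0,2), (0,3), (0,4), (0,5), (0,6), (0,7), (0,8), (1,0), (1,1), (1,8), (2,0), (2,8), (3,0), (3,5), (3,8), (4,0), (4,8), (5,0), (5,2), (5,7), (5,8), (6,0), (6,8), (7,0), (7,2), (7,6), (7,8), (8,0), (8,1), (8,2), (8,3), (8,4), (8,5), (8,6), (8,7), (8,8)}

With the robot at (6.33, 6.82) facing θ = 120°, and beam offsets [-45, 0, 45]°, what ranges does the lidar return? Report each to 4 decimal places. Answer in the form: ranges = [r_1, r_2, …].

beam 1: φ=-45°, α=75°
  direction (0.2588, 0.9659); cell (6,6); t to first gridline: x 2.5887, y 0.1863 (then +3.8637 / +1.0353)
    (6,7) via y @ 0.1863
    (6,8) via y @ 1.2216  # hit
  → r_1 = 1.2216
beam 2: φ=0°, α=120°
  direction (-0.5000, 0.8660); cell (6,6); t to first gridline: x 0.6600, y 0.2078 (then +2.0000 / +1.1547)
    (6,7) via y @ 0.2078
    (5,7) via x @ 0.6600  # hit
  → r_2 = 0.6600
beam 3: φ=45°, α=165°
  direction (-0.9659, 0.2588); cell (6,6); t to first gridline: x 0.3416, y 0.6955 (then +1.0353 / +3.8637)
    (5,6) via x @ 0.3416
    (5,7) via y @ 0.6955  # hit
  → r_3 = 0.6955

ranges = [1.2216, 0.6600, 0.6955]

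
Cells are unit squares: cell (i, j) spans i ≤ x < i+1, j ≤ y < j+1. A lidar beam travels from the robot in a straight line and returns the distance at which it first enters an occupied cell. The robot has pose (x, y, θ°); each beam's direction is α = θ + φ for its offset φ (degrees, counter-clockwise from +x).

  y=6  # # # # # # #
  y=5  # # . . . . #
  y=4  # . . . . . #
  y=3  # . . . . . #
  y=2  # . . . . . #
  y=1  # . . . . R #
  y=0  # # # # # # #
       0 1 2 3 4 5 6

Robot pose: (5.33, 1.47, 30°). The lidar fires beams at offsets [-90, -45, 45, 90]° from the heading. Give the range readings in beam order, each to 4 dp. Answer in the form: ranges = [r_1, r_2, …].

beam 1: φ=-90°, α=300°
  direction (0.5000, -0.8660); cell (5,1); t to first gridline: x 1.3400, y 0.5427 (then +2.0000 / +1.1547)
    (5,0) via y @ 0.5427  # hit
  → r_1 = 0.5427
beam 2: φ=-45°, α=345°
  direction (0.9659, -0.2588); cell (5,1); t to first gridline: x 0.6936, y 1.8159 (then +1.0353 / +3.8637)
    (6,1) via x @ 0.6936  # hit
  → r_2 = 0.6936
beam 3: φ=45°, α=75°
  direction (0.2588, 0.9659); cell (5,1); t to first gridline: x 2.5887, y 0.5487 (then +3.8637 / +1.0353)
    (5,2) via y @ 0.5487
    (5,3) via y @ 1.5840
    (6,3) via x @ 2.5887  # hit
  → r_3 = 2.5887
beam 4: φ=90°, α=120°
  direction (-0.5000, 0.8660); cell (5,1); t to first gridline: x 0.6600, y 0.6120 (then +2.0000 / +1.1547)
    (5,2) via y @ 0.6120
    (4,2) via x @ 0.6600
    (4,3) via y @ 1.7667
    (3,3) via x @ 2.6600
    (3,4) via y @ 2.9214
    (3,5) via y @ 4.0761
    (2,5) via x @ 4.6600
    (2,6) via y @ 5.2308  # hit
  → r_4 = 5.2308

ranges = [0.5427, 0.6936, 2.5887, 5.2308]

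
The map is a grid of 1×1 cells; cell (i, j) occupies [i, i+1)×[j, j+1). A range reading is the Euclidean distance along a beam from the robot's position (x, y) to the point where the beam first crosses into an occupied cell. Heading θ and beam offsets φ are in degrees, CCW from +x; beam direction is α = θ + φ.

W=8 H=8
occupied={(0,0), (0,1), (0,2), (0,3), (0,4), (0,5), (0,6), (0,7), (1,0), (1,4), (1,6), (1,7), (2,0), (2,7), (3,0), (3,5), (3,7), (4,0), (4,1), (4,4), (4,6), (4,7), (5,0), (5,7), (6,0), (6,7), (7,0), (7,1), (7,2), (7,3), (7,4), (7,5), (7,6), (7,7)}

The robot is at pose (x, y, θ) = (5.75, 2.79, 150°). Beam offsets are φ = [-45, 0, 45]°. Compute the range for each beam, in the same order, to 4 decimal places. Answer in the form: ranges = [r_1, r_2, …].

ranges = [3.3232, 4.3301, 4.9176]

beam 1: φ=-45°, α=105°
  d=(-0.2588,0.9659)  start (5,2)  tX=2.8978 tY=0.2174  stride 1/|dx|=3.8637 1/|dy|=1.0353
    cross y-line → (5,3), t=0.2174
    cross y-line → (5,4), t=1.2527
    cross y-line → (5,5), t=2.2880
    cross x-line → (4,5), t=2.8978
    cross y-line → (4,6), t=3.3232 (wall)
  → r_1 = 3.3232
beam 2: φ=0°, α=150°
  d=(-0.8660,0.5000)  start (5,2)  tX=0.8660 tY=0.4200  stride 1/|dx|=1.1547 1/|dy|=2.0000
    cross y-line → (5,3), t=0.4200
    cross x-line → (4,3), t=0.8660
    cross x-line → (3,3), t=2.0207
    cross y-line → (3,4), t=2.4200
    cross x-line → (2,4), t=3.1754
    cross x-line → (1,4), t=4.3301 (wall)
  → r_2 = 4.3301
beam 3: φ=45°, α=195°
  d=(-0.9659,-0.2588)  start (5,2)  tX=0.7765 tY=3.0523  stride 1/|dx|=1.0353 1/|dy|=3.8637
    cross x-line → (4,2), t=0.7765
    cross x-line → (3,2), t=1.8117
    cross x-line → (2,2), t=2.8470
    cross y-line → (2,1), t=3.0523
    cross x-line → (1,1), t=3.8823
    cross x-line → (0,1), t=4.9176 (wall)
  → r_3 = 4.9176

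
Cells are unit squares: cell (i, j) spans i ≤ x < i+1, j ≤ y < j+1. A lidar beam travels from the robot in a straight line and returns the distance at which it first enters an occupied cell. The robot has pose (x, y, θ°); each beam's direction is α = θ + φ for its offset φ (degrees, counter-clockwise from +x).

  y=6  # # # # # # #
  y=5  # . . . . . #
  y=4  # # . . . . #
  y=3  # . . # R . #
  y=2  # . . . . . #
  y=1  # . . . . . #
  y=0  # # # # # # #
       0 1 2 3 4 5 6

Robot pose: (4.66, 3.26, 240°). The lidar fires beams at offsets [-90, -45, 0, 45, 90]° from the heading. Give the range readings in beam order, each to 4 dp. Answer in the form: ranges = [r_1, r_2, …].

ranges = [0.7621, 0.6833, 2.6096, 2.3397, 1.5473]

beam 1: φ=-90°, α=150°
  d=(-0.8660,0.5000)  start (4,3)  tX=0.7621 tY=1.4800  stride 1/|dx|=1.1547 1/|dy|=2.0000
    cross x-line → (3,3), t=0.7621 (wall)
  → r_1 = 0.7621
beam 2: φ=-45°, α=195°
  d=(-0.9659,-0.2588)  start (4,3)  tX=0.6833 tY=1.0046  stride 1/|dx|=1.0353 1/|dy|=3.8637
    cross x-line → (3,3), t=0.6833 (wall)
  → r_2 = 0.6833
beam 3: φ=0°, α=240°
  d=(-0.5000,-0.8660)  start (4,3)  tX=1.3200 tY=0.3002  stride 1/|dx|=2.0000 1/|dy|=1.1547
    cross y-line → (4,2), t=0.3002
    cross x-line → (3,2), t=1.3200
    cross y-line → (3,1), t=1.4549
    cross y-line → (3,0), t=2.6096 (wall)
  → r_3 = 2.6096
beam 4: φ=45°, α=285°
  d=(0.2588,-0.9659)  start (4,3)  tX=1.3137 tY=0.2692  stride 1/|dx|=3.8637 1/|dy|=1.0353
    cross y-line → (4,2), t=0.2692
    cross y-line → (4,1), t=1.3044
    cross x-line → (5,1), t=1.3137
    cross y-line → (5,0), t=2.3397 (wall)
  → r_4 = 2.3397
beam 5: φ=90°, α=330°
  d=(0.8660,-0.5000)  start (4,3)  tX=0.3926 tY=0.5200  stride 1/|dx|=1.1547 1/|dy|=2.0000
    cross x-line → (5,3), t=0.3926
    cross y-line → (5,2), t=0.5200
    cross x-line → (6,2), t=1.5473 (wall)
  → r_5 = 1.5473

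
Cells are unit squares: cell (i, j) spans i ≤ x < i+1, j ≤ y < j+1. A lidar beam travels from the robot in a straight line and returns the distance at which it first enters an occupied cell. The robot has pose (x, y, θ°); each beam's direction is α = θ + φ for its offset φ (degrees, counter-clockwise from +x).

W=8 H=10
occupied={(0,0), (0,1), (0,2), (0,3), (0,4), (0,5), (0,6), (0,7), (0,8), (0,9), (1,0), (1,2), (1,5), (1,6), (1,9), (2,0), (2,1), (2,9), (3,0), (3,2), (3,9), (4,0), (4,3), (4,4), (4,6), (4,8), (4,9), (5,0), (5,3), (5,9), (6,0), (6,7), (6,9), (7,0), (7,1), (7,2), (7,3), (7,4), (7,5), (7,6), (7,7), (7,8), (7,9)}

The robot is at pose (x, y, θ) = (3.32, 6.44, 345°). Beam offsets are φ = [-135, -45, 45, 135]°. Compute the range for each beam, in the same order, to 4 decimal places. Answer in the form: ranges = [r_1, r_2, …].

beam 1: φ=-135°, α=210°
  cosα=-0.8660 sinα=-0.5000 | (3,6) | tMaxX 0.3695 tMaxY 0.8800 | tΔX 1.1547 tΔY 2.0000
    t=0.3695 [x] (2,6)
    t=0.8800 [y] (2,5)
    t=1.5242 [x] (1,5) — stop
  → r_1 = 1.5242
beam 2: φ=-45°, α=300°
  cosα=0.5000 sinα=-0.8660 | (3,6) | tMaxX 1.3600 tMaxY 0.5081 | tΔX 2.0000 tΔY 1.1547
    t=0.5081 [y] (3,5)
    t=1.3600 [x] (4,5)
    t=1.6628 [y] (4,4) — stop
  → r_2 = 1.6628
beam 3: φ=45°, α=30°
  cosα=0.8660 sinα=0.5000 | (3,6) | tMaxX 0.7852 tMaxY 1.1200 | tΔX 1.1547 tΔY 2.0000
    t=0.7852 [x] (4,6) — stop
  → r_3 = 0.7852
beam 4: φ=135°, α=120°
  cosα=-0.5000 sinα=0.8660 | (3,6) | tMaxX 0.6400 tMaxY 0.6466 | tΔX 2.0000 tΔY 1.1547
    t=0.6400 [x] (2,6)
    t=0.6466 [y] (2,7)
    t=1.8013 [y] (2,8)
    t=2.6400 [x] (1,8)
    t=2.9560 [y] (1,9) — stop
  → r_4 = 2.9560

ranges = [1.5242, 1.6628, 0.7852, 2.9560]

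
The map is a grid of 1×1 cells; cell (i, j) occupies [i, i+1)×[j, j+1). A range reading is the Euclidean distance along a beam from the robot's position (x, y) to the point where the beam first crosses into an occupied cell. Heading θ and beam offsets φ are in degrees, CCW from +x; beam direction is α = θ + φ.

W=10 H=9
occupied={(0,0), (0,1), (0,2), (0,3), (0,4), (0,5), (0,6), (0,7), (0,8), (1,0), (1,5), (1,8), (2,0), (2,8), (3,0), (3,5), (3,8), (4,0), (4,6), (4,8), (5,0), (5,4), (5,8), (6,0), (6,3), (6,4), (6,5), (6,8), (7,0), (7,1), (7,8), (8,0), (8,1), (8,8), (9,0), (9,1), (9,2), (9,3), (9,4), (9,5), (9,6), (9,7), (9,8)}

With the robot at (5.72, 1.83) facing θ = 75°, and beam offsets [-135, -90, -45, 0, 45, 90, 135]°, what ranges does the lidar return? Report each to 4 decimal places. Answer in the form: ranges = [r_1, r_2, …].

beam 1: φ=-135°, α=300°
  cosα=0.5000 sinα=-0.8660 | (5,1) | tMaxX 0.5600 tMaxY 0.9584 | tΔX 2.0000 tΔY 1.1547
    t=0.5600 [x] (6,1)
    t=0.9584 [y] (6,0) — stop
  → r_1 = 0.9584
beam 2: φ=-90°, α=345°
  cosα=0.9659 sinα=-0.2588 | (5,1) | tMaxX 0.2899 tMaxY 3.2069 | tΔX 1.0353 tΔY 3.8637
    t=0.2899 [x] (6,1)
    t=1.3252 [x] (7,1) — stop
  → r_2 = 1.3252
beam 3: φ=-45°, α=30°
  cosα=0.8660 sinα=0.5000 | (5,1) | tMaxX 0.3233 tMaxY 0.3400 | tΔX 1.1547 tΔY 2.0000
    t=0.3233 [x] (6,1)
    t=0.3400 [y] (6,2)
    t=1.4780 [x] (7,2)
    t=2.3400 [y] (7,3)
    t=2.6327 [x] (8,3)
    t=3.7874 [x] (9,3) — stop
  → r_3 = 3.7874
beam 4: φ=0°, α=75°
  cosα=0.2588 sinα=0.9659 | (5,1) | tMaxX 1.0818 tMaxY 0.1760 | tΔX 3.8637 tΔY 1.0353
    t=0.1760 [y] (5,2)
    t=1.0818 [x] (6,2)
    t=1.2113 [y] (6,3) — stop
  → r_4 = 1.2113
beam 5: φ=45°, α=120°
  cosα=-0.5000 sinα=0.8660 | (5,1) | tMaxX 1.4400 tMaxY 0.1963 | tΔX 2.0000 tΔY 1.1547
    t=0.1963 [y] (5,2)
    t=1.3510 [y] (5,3)
    t=1.4400 [x] (4,3)
    t=2.5057 [y] (4,4)
    t=3.4400 [x] (3,4)
    t=3.6604 [y] (3,5) — stop
  → r_5 = 3.6604
beam 6: φ=90°, α=165°
  cosα=-0.9659 sinα=0.2588 | (5,1) | tMaxX 0.7454 tMaxY 0.6568 | tΔX 1.0353 tΔY 3.8637
    t=0.6568 [y] (5,2)
    t=0.7454 [x] (4,2)
    t=1.7807 [x] (3,2)
    t=2.8160 [x] (2,2)
    t=3.8512 [x] (1,2)
    t=4.5205 [y] (1,3)
    t=4.8865 [x] (0,3) — stop
  → r_6 = 4.8865
beam 7: φ=135°, α=210°
  cosα=-0.8660 sinα=-0.5000 | (5,1) | tMaxX 0.8314 tMaxY 1.6600 | tΔX 1.1547 tΔY 2.0000
    t=0.8314 [x] (4,1)
    t=1.6600 [y] (4,0) — stop
  → r_7 = 1.6600

ranges = [0.9584, 1.3252, 3.7874, 1.2113, 3.6604, 4.8865, 1.6600]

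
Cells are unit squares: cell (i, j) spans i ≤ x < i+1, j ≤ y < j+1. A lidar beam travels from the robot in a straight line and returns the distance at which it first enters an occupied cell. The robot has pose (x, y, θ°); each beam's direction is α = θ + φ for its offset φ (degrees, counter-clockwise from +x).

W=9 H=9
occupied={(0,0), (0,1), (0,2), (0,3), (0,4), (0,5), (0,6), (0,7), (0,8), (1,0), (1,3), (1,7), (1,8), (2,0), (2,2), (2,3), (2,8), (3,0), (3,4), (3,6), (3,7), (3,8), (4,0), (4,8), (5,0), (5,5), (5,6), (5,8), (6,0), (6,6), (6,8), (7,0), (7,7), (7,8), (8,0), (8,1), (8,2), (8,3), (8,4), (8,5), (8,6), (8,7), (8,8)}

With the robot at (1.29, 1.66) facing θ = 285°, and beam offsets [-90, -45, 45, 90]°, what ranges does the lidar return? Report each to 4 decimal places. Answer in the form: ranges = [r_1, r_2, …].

beam 1: φ=-90°, α=195°
  cosα=-0.9659 sinα=-0.2588 | (1,1) | tMaxX 0.3002 tMaxY 2.5500 | tΔX 1.0353 tΔY 3.8637
    t=0.3002 [x] (0,1) — stop
  → r_1 = 0.3002
beam 2: φ=-45°, α=240°
  cosα=-0.5000 sinα=-0.8660 | (1,1) | tMaxX 0.5800 tMaxY 0.7621 | tΔX 2.0000 tΔY 1.1547
    t=0.5800 [x] (0,1) — stop
  → r_2 = 0.5800
beam 3: φ=45°, α=330°
  cosα=0.8660 sinα=-0.5000 | (1,1) | tMaxX 0.8198 tMaxY 1.3200 | tΔX 1.1547 tΔY 2.0000
    t=0.8198 [x] (2,1)
    t=1.3200 [y] (2,0) — stop
  → r_3 = 1.3200
beam 4: φ=90°, α=15°
  cosα=0.9659 sinα=0.2588 | (1,1) | tMaxX 0.7350 tMaxY 1.3137 | tΔX 1.0353 tΔY 3.8637
    t=0.7350 [x] (2,1)
    t=1.3137 [y] (2,2) — stop
  → r_4 = 1.3137

ranges = [0.3002, 0.5800, 1.3200, 1.3137]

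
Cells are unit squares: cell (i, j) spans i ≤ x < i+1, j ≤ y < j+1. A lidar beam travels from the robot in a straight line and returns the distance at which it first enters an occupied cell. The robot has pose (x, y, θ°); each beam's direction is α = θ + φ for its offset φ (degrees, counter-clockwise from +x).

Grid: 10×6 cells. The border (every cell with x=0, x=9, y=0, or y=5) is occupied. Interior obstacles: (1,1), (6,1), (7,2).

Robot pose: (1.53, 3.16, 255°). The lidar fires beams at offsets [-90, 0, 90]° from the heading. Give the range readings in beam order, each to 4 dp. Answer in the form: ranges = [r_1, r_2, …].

beam 1: φ=-90°, α=165°
  cosα=-0.9659 sinα=0.2588 | (1,3) | tMaxX 0.5487 tMaxY 3.2455 | tΔX 1.0353 tΔY 3.8637
    t=0.5487 [x] (0,3) — stop
  → r_1 = 0.5487
beam 2: φ=0°, α=255°
  cosα=-0.2588 sinα=-0.9659 | (1,3) | tMaxX 2.0478 tMaxY 0.1656 | tΔX 3.8637 tΔY 1.0353
    t=0.1656 [y] (1,2)
    t=1.2009 [y] (1,1) — stop
  → r_2 = 1.2009
beam 3: φ=90°, α=345°
  cosα=0.9659 sinα=-0.2588 | (1,3) | tMaxX 0.4866 tMaxY 0.6182 | tΔX 1.0353 tΔY 3.8637
    t=0.4866 [x] (2,3)
    t=0.6182 [y] (2,2)
    t=1.5219 [x] (3,2)
    t=2.5571 [x] (4,2)
    t=3.5924 [x] (5,2)
    t=4.4819 [y] (5,1)
    t=4.6277 [x] (6,1) — stop
  → r_3 = 4.6277

ranges = [0.5487, 1.2009, 4.6277]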